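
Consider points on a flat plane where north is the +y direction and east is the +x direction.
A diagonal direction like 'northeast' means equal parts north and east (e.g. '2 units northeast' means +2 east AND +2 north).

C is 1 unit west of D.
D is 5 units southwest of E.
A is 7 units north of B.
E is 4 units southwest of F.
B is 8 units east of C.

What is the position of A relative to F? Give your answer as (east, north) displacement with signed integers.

Answer: A is at (east=-2, north=-2) relative to F.

Derivation:
Place F at the origin (east=0, north=0).
  E is 4 units southwest of F: delta (east=-4, north=-4); E at (east=-4, north=-4).
  D is 5 units southwest of E: delta (east=-5, north=-5); D at (east=-9, north=-9).
  C is 1 unit west of D: delta (east=-1, north=+0); C at (east=-10, north=-9).
  B is 8 units east of C: delta (east=+8, north=+0); B at (east=-2, north=-9).
  A is 7 units north of B: delta (east=+0, north=+7); A at (east=-2, north=-2).
Therefore A relative to F: (east=-2, north=-2).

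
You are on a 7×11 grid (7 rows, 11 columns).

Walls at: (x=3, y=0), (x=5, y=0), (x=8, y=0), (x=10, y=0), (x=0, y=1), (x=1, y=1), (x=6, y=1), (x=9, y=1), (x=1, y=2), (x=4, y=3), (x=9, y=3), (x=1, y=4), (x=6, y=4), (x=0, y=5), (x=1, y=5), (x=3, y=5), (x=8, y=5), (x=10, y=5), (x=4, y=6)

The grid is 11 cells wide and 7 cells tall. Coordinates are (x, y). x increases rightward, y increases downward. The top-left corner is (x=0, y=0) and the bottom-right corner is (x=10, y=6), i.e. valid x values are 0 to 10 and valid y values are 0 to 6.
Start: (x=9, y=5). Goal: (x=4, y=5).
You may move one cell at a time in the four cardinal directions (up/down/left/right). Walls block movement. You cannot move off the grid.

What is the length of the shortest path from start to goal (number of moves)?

BFS from (x=9, y=5) until reaching (x=4, y=5):
  Distance 0: (x=9, y=5)
  Distance 1: (x=9, y=4), (x=9, y=6)
  Distance 2: (x=8, y=4), (x=10, y=4), (x=8, y=6), (x=10, y=6)
  Distance 3: (x=8, y=3), (x=10, y=3), (x=7, y=4), (x=7, y=6)
  Distance 4: (x=8, y=2), (x=10, y=2), (x=7, y=3), (x=7, y=5), (x=6, y=6)
  Distance 5: (x=8, y=1), (x=10, y=1), (x=7, y=2), (x=9, y=2), (x=6, y=3), (x=6, y=5), (x=5, y=6)
  Distance 6: (x=7, y=1), (x=6, y=2), (x=5, y=3), (x=5, y=5)
  Distance 7: (x=7, y=0), (x=5, y=2), (x=5, y=4), (x=4, y=5)  <- goal reached here
One shortest path (7 moves): (x=9, y=5) -> (x=9, y=6) -> (x=8, y=6) -> (x=7, y=6) -> (x=6, y=6) -> (x=5, y=6) -> (x=5, y=5) -> (x=4, y=5)

Answer: Shortest path length: 7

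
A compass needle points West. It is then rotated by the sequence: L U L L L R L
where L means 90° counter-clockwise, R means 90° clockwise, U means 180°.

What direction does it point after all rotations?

Answer: Final heading: East

Derivation:
Start: West
  L (left (90° counter-clockwise)) -> South
  U (U-turn (180°)) -> North
  L (left (90° counter-clockwise)) -> West
  L (left (90° counter-clockwise)) -> South
  L (left (90° counter-clockwise)) -> East
  R (right (90° clockwise)) -> South
  L (left (90° counter-clockwise)) -> East
Final: East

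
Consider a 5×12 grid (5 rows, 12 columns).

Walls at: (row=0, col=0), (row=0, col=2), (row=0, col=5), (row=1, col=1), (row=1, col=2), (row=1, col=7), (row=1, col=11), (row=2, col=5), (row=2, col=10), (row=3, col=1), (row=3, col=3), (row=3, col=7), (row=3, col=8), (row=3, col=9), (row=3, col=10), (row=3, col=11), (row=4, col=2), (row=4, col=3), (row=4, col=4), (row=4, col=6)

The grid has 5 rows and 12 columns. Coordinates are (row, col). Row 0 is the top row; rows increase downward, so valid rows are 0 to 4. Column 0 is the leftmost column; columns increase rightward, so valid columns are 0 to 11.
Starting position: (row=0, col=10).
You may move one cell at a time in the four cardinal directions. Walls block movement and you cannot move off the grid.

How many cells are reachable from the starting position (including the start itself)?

BFS flood-fill from (row=0, col=10):
  Distance 0: (row=0, col=10)
  Distance 1: (row=0, col=9), (row=0, col=11), (row=1, col=10)
  Distance 2: (row=0, col=8), (row=1, col=9)
  Distance 3: (row=0, col=7), (row=1, col=8), (row=2, col=9)
  Distance 4: (row=0, col=6), (row=2, col=8)
  Distance 5: (row=1, col=6), (row=2, col=7)
  Distance 6: (row=1, col=5), (row=2, col=6)
  Distance 7: (row=1, col=4), (row=3, col=6)
  Distance 8: (row=0, col=4), (row=1, col=3), (row=2, col=4), (row=3, col=5)
  Distance 9: (row=0, col=3), (row=2, col=3), (row=3, col=4), (row=4, col=5)
  Distance 10: (row=2, col=2)
  Distance 11: (row=2, col=1), (row=3, col=2)
  Distance 12: (row=2, col=0)
  Distance 13: (row=1, col=0), (row=3, col=0)
  Distance 14: (row=4, col=0)
  Distance 15: (row=4, col=1)
Total reachable: 33 (grid has 40 open cells total)

Answer: Reachable cells: 33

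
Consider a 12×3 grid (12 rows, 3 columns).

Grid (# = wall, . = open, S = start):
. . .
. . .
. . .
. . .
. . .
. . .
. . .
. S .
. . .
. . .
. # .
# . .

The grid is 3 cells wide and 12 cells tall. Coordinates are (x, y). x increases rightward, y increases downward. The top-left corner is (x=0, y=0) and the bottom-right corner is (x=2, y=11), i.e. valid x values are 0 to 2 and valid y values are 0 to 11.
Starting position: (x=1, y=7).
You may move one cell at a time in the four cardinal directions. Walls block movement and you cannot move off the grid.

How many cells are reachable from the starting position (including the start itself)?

BFS flood-fill from (x=1, y=7):
  Distance 0: (x=1, y=7)
  Distance 1: (x=1, y=6), (x=0, y=7), (x=2, y=7), (x=1, y=8)
  Distance 2: (x=1, y=5), (x=0, y=6), (x=2, y=6), (x=0, y=8), (x=2, y=8), (x=1, y=9)
  Distance 3: (x=1, y=4), (x=0, y=5), (x=2, y=5), (x=0, y=9), (x=2, y=9)
  Distance 4: (x=1, y=3), (x=0, y=4), (x=2, y=4), (x=0, y=10), (x=2, y=10)
  Distance 5: (x=1, y=2), (x=0, y=3), (x=2, y=3), (x=2, y=11)
  Distance 6: (x=1, y=1), (x=0, y=2), (x=2, y=2), (x=1, y=11)
  Distance 7: (x=1, y=0), (x=0, y=1), (x=2, y=1)
  Distance 8: (x=0, y=0), (x=2, y=0)
Total reachable: 34 (grid has 34 open cells total)

Answer: Reachable cells: 34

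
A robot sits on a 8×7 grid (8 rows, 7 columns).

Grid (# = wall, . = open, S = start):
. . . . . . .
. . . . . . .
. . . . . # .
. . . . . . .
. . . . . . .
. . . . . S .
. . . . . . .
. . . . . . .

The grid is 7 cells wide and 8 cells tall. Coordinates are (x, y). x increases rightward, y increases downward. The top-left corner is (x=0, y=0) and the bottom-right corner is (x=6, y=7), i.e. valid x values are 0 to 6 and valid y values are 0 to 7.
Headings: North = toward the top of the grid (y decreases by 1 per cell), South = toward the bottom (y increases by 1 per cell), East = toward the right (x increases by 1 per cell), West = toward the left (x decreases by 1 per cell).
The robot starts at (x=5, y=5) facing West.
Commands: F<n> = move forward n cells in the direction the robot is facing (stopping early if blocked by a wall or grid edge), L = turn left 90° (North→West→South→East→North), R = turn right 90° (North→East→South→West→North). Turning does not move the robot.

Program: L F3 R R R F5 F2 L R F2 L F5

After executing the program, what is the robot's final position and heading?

Start: (x=5, y=5), facing West
  L: turn left, now facing South
  F3: move forward 2/3 (blocked), now at (x=5, y=7)
  R: turn right, now facing West
  R: turn right, now facing North
  R: turn right, now facing East
  F5: move forward 1/5 (blocked), now at (x=6, y=7)
  F2: move forward 0/2 (blocked), now at (x=6, y=7)
  L: turn left, now facing North
  R: turn right, now facing East
  F2: move forward 0/2 (blocked), now at (x=6, y=7)
  L: turn left, now facing North
  F5: move forward 5, now at (x=6, y=2)
Final: (x=6, y=2), facing North

Answer: Final position: (x=6, y=2), facing North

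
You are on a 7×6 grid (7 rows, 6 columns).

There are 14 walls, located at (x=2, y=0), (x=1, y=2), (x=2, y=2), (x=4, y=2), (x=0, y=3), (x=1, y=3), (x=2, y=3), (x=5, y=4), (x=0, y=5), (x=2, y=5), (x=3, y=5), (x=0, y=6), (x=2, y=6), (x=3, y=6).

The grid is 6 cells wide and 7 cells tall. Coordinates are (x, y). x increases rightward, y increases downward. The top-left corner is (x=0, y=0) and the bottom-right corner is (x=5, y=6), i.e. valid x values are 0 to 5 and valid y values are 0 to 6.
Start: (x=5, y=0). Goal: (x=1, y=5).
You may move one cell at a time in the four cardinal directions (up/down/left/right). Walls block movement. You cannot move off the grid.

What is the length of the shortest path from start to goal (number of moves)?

Answer: Shortest path length: 9

Derivation:
BFS from (x=5, y=0) until reaching (x=1, y=5):
  Distance 0: (x=5, y=0)
  Distance 1: (x=4, y=0), (x=5, y=1)
  Distance 2: (x=3, y=0), (x=4, y=1), (x=5, y=2)
  Distance 3: (x=3, y=1), (x=5, y=3)
  Distance 4: (x=2, y=1), (x=3, y=2), (x=4, y=3)
  Distance 5: (x=1, y=1), (x=3, y=3), (x=4, y=4)
  Distance 6: (x=1, y=0), (x=0, y=1), (x=3, y=4), (x=4, y=5)
  Distance 7: (x=0, y=0), (x=0, y=2), (x=2, y=4), (x=5, y=5), (x=4, y=6)
  Distance 8: (x=1, y=4), (x=5, y=6)
  Distance 9: (x=0, y=4), (x=1, y=5)  <- goal reached here
One shortest path (9 moves): (x=5, y=0) -> (x=4, y=0) -> (x=3, y=0) -> (x=3, y=1) -> (x=3, y=2) -> (x=3, y=3) -> (x=3, y=4) -> (x=2, y=4) -> (x=1, y=4) -> (x=1, y=5)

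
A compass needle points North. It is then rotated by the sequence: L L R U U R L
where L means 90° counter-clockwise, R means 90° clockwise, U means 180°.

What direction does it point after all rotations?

Start: North
  L (left (90° counter-clockwise)) -> West
  L (left (90° counter-clockwise)) -> South
  R (right (90° clockwise)) -> West
  U (U-turn (180°)) -> East
  U (U-turn (180°)) -> West
  R (right (90° clockwise)) -> North
  L (left (90° counter-clockwise)) -> West
Final: West

Answer: Final heading: West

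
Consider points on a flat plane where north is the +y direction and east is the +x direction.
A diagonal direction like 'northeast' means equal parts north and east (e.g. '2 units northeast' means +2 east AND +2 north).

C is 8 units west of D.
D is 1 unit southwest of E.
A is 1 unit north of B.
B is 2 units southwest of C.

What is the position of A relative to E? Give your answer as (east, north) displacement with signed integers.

Place E at the origin (east=0, north=0).
  D is 1 unit southwest of E: delta (east=-1, north=-1); D at (east=-1, north=-1).
  C is 8 units west of D: delta (east=-8, north=+0); C at (east=-9, north=-1).
  B is 2 units southwest of C: delta (east=-2, north=-2); B at (east=-11, north=-3).
  A is 1 unit north of B: delta (east=+0, north=+1); A at (east=-11, north=-2).
Therefore A relative to E: (east=-11, north=-2).

Answer: A is at (east=-11, north=-2) relative to E.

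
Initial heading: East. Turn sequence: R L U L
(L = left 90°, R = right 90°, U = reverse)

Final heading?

Start: East
  R (right (90° clockwise)) -> South
  L (left (90° counter-clockwise)) -> East
  U (U-turn (180°)) -> West
  L (left (90° counter-clockwise)) -> South
Final: South

Answer: Final heading: South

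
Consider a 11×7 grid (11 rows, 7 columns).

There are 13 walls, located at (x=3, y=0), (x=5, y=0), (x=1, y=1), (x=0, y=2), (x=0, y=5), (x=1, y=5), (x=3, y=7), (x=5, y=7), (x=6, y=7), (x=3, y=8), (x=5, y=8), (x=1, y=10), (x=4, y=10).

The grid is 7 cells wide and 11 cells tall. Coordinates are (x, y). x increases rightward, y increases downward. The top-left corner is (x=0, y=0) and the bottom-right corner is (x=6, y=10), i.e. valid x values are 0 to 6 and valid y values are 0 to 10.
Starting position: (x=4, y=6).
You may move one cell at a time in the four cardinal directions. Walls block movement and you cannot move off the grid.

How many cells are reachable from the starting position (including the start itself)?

BFS flood-fill from (x=4, y=6):
  Distance 0: (x=4, y=6)
  Distance 1: (x=4, y=5), (x=3, y=6), (x=5, y=6), (x=4, y=7)
  Distance 2: (x=4, y=4), (x=3, y=5), (x=5, y=5), (x=2, y=6), (x=6, y=6), (x=4, y=8)
  Distance 3: (x=4, y=3), (x=3, y=4), (x=5, y=4), (x=2, y=5), (x=6, y=5), (x=1, y=6), (x=2, y=7), (x=4, y=9)
  Distance 4: (x=4, y=2), (x=3, y=3), (x=5, y=3), (x=2, y=4), (x=6, y=4), (x=0, y=6), (x=1, y=7), (x=2, y=8), (x=3, y=9), (x=5, y=9)
  Distance 5: (x=4, y=1), (x=3, y=2), (x=5, y=2), (x=2, y=3), (x=6, y=3), (x=1, y=4), (x=0, y=7), (x=1, y=8), (x=2, y=9), (x=6, y=9), (x=3, y=10), (x=5, y=10)
  Distance 6: (x=4, y=0), (x=3, y=1), (x=5, y=1), (x=2, y=2), (x=6, y=2), (x=1, y=3), (x=0, y=4), (x=0, y=8), (x=6, y=8), (x=1, y=9), (x=2, y=10), (x=6, y=10)
  Distance 7: (x=2, y=1), (x=6, y=1), (x=1, y=2), (x=0, y=3), (x=0, y=9)
  Distance 8: (x=2, y=0), (x=6, y=0), (x=0, y=10)
  Distance 9: (x=1, y=0)
  Distance 10: (x=0, y=0)
  Distance 11: (x=0, y=1)
Total reachable: 64 (grid has 64 open cells total)

Answer: Reachable cells: 64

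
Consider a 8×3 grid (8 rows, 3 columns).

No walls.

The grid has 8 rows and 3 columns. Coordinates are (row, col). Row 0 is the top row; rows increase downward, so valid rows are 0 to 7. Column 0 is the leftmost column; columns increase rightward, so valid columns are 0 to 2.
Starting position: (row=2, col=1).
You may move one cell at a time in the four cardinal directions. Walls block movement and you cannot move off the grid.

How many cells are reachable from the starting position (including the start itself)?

Answer: Reachable cells: 24

Derivation:
BFS flood-fill from (row=2, col=1):
  Distance 0: (row=2, col=1)
  Distance 1: (row=1, col=1), (row=2, col=0), (row=2, col=2), (row=3, col=1)
  Distance 2: (row=0, col=1), (row=1, col=0), (row=1, col=2), (row=3, col=0), (row=3, col=2), (row=4, col=1)
  Distance 3: (row=0, col=0), (row=0, col=2), (row=4, col=0), (row=4, col=2), (row=5, col=1)
  Distance 4: (row=5, col=0), (row=5, col=2), (row=6, col=1)
  Distance 5: (row=6, col=0), (row=6, col=2), (row=7, col=1)
  Distance 6: (row=7, col=0), (row=7, col=2)
Total reachable: 24 (grid has 24 open cells total)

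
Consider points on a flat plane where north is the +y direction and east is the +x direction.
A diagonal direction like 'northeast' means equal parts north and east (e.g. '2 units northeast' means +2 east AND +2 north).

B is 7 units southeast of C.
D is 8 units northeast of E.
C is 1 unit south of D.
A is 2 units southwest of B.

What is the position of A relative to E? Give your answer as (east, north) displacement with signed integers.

Answer: A is at (east=13, north=-2) relative to E.

Derivation:
Place E at the origin (east=0, north=0).
  D is 8 units northeast of E: delta (east=+8, north=+8); D at (east=8, north=8).
  C is 1 unit south of D: delta (east=+0, north=-1); C at (east=8, north=7).
  B is 7 units southeast of C: delta (east=+7, north=-7); B at (east=15, north=0).
  A is 2 units southwest of B: delta (east=-2, north=-2); A at (east=13, north=-2).
Therefore A relative to E: (east=13, north=-2).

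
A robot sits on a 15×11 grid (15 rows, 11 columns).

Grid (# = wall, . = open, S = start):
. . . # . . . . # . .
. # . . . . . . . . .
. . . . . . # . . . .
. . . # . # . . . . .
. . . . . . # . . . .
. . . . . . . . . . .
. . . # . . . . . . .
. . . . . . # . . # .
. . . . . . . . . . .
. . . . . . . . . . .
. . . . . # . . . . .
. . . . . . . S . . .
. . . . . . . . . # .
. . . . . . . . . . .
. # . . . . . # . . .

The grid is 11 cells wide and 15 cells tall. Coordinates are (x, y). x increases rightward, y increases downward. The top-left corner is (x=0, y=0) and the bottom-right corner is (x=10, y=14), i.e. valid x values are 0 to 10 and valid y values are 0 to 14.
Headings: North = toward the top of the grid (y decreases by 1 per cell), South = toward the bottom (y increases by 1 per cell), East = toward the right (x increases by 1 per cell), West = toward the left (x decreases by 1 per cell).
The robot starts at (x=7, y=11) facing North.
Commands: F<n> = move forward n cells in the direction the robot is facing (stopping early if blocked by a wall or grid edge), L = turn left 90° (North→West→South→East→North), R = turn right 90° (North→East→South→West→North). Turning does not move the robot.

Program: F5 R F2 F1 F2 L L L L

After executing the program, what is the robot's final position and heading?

Start: (x=7, y=11), facing North
  F5: move forward 5, now at (x=7, y=6)
  R: turn right, now facing East
  F2: move forward 2, now at (x=9, y=6)
  F1: move forward 1, now at (x=10, y=6)
  F2: move forward 0/2 (blocked), now at (x=10, y=6)
  L: turn left, now facing North
  L: turn left, now facing West
  L: turn left, now facing South
  L: turn left, now facing East
Final: (x=10, y=6), facing East

Answer: Final position: (x=10, y=6), facing East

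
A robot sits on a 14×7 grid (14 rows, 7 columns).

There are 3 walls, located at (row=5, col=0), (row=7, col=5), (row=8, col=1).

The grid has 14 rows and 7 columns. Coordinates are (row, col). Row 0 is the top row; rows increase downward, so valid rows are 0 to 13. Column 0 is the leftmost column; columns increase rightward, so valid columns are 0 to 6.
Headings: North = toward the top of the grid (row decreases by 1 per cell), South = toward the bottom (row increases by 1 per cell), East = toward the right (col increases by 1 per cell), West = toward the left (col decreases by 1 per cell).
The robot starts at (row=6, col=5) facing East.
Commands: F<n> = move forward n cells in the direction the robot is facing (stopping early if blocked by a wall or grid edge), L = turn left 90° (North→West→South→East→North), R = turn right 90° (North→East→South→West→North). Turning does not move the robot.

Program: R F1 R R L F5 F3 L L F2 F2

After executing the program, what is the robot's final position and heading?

Answer: Final position: (row=6, col=4), facing East

Derivation:
Start: (row=6, col=5), facing East
  R: turn right, now facing South
  F1: move forward 0/1 (blocked), now at (row=6, col=5)
  R: turn right, now facing West
  R: turn right, now facing North
  L: turn left, now facing West
  F5: move forward 5, now at (row=6, col=0)
  F3: move forward 0/3 (blocked), now at (row=6, col=0)
  L: turn left, now facing South
  L: turn left, now facing East
  F2: move forward 2, now at (row=6, col=2)
  F2: move forward 2, now at (row=6, col=4)
Final: (row=6, col=4), facing East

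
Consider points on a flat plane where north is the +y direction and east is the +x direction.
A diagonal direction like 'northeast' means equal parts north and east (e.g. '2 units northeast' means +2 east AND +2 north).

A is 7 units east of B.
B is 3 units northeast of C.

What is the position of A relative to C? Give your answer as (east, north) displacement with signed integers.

Answer: A is at (east=10, north=3) relative to C.

Derivation:
Place C at the origin (east=0, north=0).
  B is 3 units northeast of C: delta (east=+3, north=+3); B at (east=3, north=3).
  A is 7 units east of B: delta (east=+7, north=+0); A at (east=10, north=3).
Therefore A relative to C: (east=10, north=3).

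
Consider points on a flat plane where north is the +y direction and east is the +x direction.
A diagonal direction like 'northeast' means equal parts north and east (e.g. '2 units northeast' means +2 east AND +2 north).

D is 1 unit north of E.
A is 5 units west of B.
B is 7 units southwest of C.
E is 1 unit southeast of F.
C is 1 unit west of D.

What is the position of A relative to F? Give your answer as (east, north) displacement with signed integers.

Answer: A is at (east=-12, north=-7) relative to F.

Derivation:
Place F at the origin (east=0, north=0).
  E is 1 unit southeast of F: delta (east=+1, north=-1); E at (east=1, north=-1).
  D is 1 unit north of E: delta (east=+0, north=+1); D at (east=1, north=0).
  C is 1 unit west of D: delta (east=-1, north=+0); C at (east=0, north=0).
  B is 7 units southwest of C: delta (east=-7, north=-7); B at (east=-7, north=-7).
  A is 5 units west of B: delta (east=-5, north=+0); A at (east=-12, north=-7).
Therefore A relative to F: (east=-12, north=-7).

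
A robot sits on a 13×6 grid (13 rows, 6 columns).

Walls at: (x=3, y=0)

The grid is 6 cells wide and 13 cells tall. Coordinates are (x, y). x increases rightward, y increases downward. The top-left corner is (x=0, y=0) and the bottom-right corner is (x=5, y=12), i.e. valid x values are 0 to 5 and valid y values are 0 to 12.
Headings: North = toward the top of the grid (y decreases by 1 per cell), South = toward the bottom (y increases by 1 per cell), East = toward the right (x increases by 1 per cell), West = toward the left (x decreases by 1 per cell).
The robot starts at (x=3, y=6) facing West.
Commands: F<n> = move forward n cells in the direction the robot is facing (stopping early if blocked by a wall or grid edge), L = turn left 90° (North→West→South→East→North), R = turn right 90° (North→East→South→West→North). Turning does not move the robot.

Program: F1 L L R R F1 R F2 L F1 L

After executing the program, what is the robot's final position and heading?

Start: (x=3, y=6), facing West
  F1: move forward 1, now at (x=2, y=6)
  L: turn left, now facing South
  L: turn left, now facing East
  R: turn right, now facing South
  R: turn right, now facing West
  F1: move forward 1, now at (x=1, y=6)
  R: turn right, now facing North
  F2: move forward 2, now at (x=1, y=4)
  L: turn left, now facing West
  F1: move forward 1, now at (x=0, y=4)
  L: turn left, now facing South
Final: (x=0, y=4), facing South

Answer: Final position: (x=0, y=4), facing South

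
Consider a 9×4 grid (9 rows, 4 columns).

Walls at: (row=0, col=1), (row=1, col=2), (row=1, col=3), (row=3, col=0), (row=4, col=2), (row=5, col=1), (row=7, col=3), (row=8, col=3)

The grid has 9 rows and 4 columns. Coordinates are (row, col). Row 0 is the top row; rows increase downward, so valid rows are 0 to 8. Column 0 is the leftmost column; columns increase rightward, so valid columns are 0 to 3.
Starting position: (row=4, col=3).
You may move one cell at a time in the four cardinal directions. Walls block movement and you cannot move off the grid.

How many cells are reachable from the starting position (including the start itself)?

BFS flood-fill from (row=4, col=3):
  Distance 0: (row=4, col=3)
  Distance 1: (row=3, col=3), (row=5, col=3)
  Distance 2: (row=2, col=3), (row=3, col=2), (row=5, col=2), (row=6, col=3)
  Distance 3: (row=2, col=2), (row=3, col=1), (row=6, col=2)
  Distance 4: (row=2, col=1), (row=4, col=1), (row=6, col=1), (row=7, col=2)
  Distance 5: (row=1, col=1), (row=2, col=0), (row=4, col=0), (row=6, col=0), (row=7, col=1), (row=8, col=2)
  Distance 6: (row=1, col=0), (row=5, col=0), (row=7, col=0), (row=8, col=1)
  Distance 7: (row=0, col=0), (row=8, col=0)
Total reachable: 26 (grid has 28 open cells total)

Answer: Reachable cells: 26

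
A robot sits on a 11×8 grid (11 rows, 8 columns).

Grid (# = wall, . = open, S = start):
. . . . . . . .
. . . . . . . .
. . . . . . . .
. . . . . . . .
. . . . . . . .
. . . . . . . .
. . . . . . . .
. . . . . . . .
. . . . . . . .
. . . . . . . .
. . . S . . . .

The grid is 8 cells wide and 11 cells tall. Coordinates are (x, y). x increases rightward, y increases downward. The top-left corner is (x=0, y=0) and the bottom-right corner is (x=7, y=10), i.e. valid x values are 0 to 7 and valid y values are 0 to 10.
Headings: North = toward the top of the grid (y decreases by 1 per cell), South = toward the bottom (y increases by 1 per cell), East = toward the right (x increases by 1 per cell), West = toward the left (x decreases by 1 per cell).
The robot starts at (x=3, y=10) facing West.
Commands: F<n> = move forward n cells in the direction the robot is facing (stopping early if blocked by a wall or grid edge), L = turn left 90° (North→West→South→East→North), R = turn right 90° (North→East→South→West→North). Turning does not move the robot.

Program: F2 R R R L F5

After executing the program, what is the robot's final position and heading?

Answer: Final position: (x=6, y=10), facing East

Derivation:
Start: (x=3, y=10), facing West
  F2: move forward 2, now at (x=1, y=10)
  R: turn right, now facing North
  R: turn right, now facing East
  R: turn right, now facing South
  L: turn left, now facing East
  F5: move forward 5, now at (x=6, y=10)
Final: (x=6, y=10), facing East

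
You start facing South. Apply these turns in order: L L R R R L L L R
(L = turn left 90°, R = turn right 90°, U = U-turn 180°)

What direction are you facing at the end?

Start: South
  L (left (90° counter-clockwise)) -> East
  L (left (90° counter-clockwise)) -> North
  R (right (90° clockwise)) -> East
  R (right (90° clockwise)) -> South
  R (right (90° clockwise)) -> West
  L (left (90° counter-clockwise)) -> South
  L (left (90° counter-clockwise)) -> East
  L (left (90° counter-clockwise)) -> North
  R (right (90° clockwise)) -> East
Final: East

Answer: Final heading: East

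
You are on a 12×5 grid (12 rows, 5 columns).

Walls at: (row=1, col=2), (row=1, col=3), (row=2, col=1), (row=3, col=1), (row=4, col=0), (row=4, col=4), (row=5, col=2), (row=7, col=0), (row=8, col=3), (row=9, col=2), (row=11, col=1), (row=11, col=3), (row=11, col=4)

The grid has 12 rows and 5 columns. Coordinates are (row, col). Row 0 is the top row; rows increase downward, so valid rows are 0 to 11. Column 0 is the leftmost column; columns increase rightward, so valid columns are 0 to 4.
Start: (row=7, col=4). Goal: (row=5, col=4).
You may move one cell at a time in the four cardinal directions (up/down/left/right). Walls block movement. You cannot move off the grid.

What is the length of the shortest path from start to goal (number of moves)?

BFS from (row=7, col=4) until reaching (row=5, col=4):
  Distance 0: (row=7, col=4)
  Distance 1: (row=6, col=4), (row=7, col=3), (row=8, col=4)
  Distance 2: (row=5, col=4), (row=6, col=3), (row=7, col=2), (row=9, col=4)  <- goal reached here
One shortest path (2 moves): (row=7, col=4) -> (row=6, col=4) -> (row=5, col=4)

Answer: Shortest path length: 2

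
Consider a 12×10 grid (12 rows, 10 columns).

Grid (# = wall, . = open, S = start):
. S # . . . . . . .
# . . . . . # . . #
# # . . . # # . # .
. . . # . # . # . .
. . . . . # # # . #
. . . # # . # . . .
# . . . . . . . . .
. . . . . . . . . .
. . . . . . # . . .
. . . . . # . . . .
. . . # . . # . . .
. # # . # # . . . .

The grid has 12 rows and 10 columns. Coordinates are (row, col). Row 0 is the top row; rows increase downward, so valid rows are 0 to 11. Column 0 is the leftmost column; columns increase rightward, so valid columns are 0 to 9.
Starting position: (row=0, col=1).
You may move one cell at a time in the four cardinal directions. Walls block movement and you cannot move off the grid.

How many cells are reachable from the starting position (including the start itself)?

Answer: Reachable cells: 90

Derivation:
BFS flood-fill from (row=0, col=1):
  Distance 0: (row=0, col=1)
  Distance 1: (row=0, col=0), (row=1, col=1)
  Distance 2: (row=1, col=2)
  Distance 3: (row=1, col=3), (row=2, col=2)
  Distance 4: (row=0, col=3), (row=1, col=4), (row=2, col=3), (row=3, col=2)
  Distance 5: (row=0, col=4), (row=1, col=5), (row=2, col=4), (row=3, col=1), (row=4, col=2)
  Distance 6: (row=0, col=5), (row=3, col=0), (row=3, col=4), (row=4, col=1), (row=4, col=3), (row=5, col=2)
  Distance 7: (row=0, col=6), (row=4, col=0), (row=4, col=4), (row=5, col=1), (row=6, col=2)
  Distance 8: (row=0, col=7), (row=5, col=0), (row=6, col=1), (row=6, col=3), (row=7, col=2)
  Distance 9: (row=0, col=8), (row=1, col=7), (row=6, col=4), (row=7, col=1), (row=7, col=3), (row=8, col=2)
  Distance 10: (row=0, col=9), (row=1, col=8), (row=2, col=7), (row=6, col=5), (row=7, col=0), (row=7, col=4), (row=8, col=1), (row=8, col=3), (row=9, col=2)
  Distance 11: (row=5, col=5), (row=6, col=6), (row=7, col=5), (row=8, col=0), (row=8, col=4), (row=9, col=1), (row=9, col=3), (row=10, col=2)
  Distance 12: (row=6, col=7), (row=7, col=6), (row=8, col=5), (row=9, col=0), (row=9, col=4), (row=10, col=1)
  Distance 13: (row=5, col=7), (row=6, col=8), (row=7, col=7), (row=10, col=0), (row=10, col=4)
  Distance 14: (row=5, col=8), (row=6, col=9), (row=7, col=8), (row=8, col=7), (row=10, col=5), (row=11, col=0)
  Distance 15: (row=4, col=8), (row=5, col=9), (row=7, col=9), (row=8, col=8), (row=9, col=7)
  Distance 16: (row=3, col=8), (row=8, col=9), (row=9, col=6), (row=9, col=8), (row=10, col=7)
  Distance 17: (row=3, col=9), (row=9, col=9), (row=10, col=8), (row=11, col=7)
  Distance 18: (row=2, col=9), (row=10, col=9), (row=11, col=6), (row=11, col=8)
  Distance 19: (row=11, col=9)
Total reachable: 90 (grid has 92 open cells total)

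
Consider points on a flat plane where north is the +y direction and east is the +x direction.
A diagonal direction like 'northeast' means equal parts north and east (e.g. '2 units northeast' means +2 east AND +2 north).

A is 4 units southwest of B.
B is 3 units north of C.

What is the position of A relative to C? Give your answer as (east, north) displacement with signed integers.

Answer: A is at (east=-4, north=-1) relative to C.

Derivation:
Place C at the origin (east=0, north=0).
  B is 3 units north of C: delta (east=+0, north=+3); B at (east=0, north=3).
  A is 4 units southwest of B: delta (east=-4, north=-4); A at (east=-4, north=-1).
Therefore A relative to C: (east=-4, north=-1).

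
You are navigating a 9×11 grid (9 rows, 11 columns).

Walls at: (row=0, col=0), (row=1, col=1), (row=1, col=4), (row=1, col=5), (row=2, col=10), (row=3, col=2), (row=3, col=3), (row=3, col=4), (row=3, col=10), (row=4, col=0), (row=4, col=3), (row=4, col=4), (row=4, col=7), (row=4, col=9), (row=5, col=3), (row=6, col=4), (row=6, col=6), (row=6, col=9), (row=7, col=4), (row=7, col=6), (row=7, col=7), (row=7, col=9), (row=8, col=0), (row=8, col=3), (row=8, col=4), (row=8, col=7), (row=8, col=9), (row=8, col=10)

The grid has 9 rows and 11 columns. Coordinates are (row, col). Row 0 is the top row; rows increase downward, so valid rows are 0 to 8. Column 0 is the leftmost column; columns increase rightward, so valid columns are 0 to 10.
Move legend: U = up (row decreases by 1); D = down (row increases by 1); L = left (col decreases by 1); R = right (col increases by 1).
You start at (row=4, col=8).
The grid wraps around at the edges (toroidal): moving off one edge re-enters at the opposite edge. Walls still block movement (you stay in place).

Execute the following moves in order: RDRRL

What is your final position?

Start: (row=4, col=8)
  R (right): blocked, stay at (row=4, col=8)
  D (down): (row=4, col=8) -> (row=5, col=8)
  R (right): (row=5, col=8) -> (row=5, col=9)
  R (right): (row=5, col=9) -> (row=5, col=10)
  L (left): (row=5, col=10) -> (row=5, col=9)
Final: (row=5, col=9)

Answer: Final position: (row=5, col=9)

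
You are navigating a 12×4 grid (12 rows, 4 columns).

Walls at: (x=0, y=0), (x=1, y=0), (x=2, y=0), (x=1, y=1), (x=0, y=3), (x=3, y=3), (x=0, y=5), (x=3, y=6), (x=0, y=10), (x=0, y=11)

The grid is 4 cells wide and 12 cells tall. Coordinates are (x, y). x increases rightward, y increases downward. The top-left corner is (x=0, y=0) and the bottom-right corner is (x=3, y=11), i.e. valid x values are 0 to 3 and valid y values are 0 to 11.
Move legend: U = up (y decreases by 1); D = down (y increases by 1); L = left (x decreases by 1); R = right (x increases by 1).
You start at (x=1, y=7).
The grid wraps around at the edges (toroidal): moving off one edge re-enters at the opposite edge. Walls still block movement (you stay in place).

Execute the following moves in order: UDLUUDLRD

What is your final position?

Start: (x=1, y=7)
  U (up): (x=1, y=7) -> (x=1, y=6)
  D (down): (x=1, y=6) -> (x=1, y=7)
  L (left): (x=1, y=7) -> (x=0, y=7)
  U (up): (x=0, y=7) -> (x=0, y=6)
  U (up): blocked, stay at (x=0, y=6)
  D (down): (x=0, y=6) -> (x=0, y=7)
  L (left): (x=0, y=7) -> (x=3, y=7)
  R (right): (x=3, y=7) -> (x=0, y=7)
  D (down): (x=0, y=7) -> (x=0, y=8)
Final: (x=0, y=8)

Answer: Final position: (x=0, y=8)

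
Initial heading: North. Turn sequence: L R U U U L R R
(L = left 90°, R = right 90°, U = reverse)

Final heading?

Answer: Final heading: West

Derivation:
Start: North
  L (left (90° counter-clockwise)) -> West
  R (right (90° clockwise)) -> North
  U (U-turn (180°)) -> South
  U (U-turn (180°)) -> North
  U (U-turn (180°)) -> South
  L (left (90° counter-clockwise)) -> East
  R (right (90° clockwise)) -> South
  R (right (90° clockwise)) -> West
Final: West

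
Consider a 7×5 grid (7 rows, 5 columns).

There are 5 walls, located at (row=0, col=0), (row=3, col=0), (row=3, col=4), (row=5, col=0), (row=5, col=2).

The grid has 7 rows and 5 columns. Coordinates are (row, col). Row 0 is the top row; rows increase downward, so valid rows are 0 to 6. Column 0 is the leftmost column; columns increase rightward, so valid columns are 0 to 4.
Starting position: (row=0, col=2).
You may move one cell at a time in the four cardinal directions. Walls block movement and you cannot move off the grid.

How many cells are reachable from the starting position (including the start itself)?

Answer: Reachable cells: 30

Derivation:
BFS flood-fill from (row=0, col=2):
  Distance 0: (row=0, col=2)
  Distance 1: (row=0, col=1), (row=0, col=3), (row=1, col=2)
  Distance 2: (row=0, col=4), (row=1, col=1), (row=1, col=3), (row=2, col=2)
  Distance 3: (row=1, col=0), (row=1, col=4), (row=2, col=1), (row=2, col=3), (row=3, col=2)
  Distance 4: (row=2, col=0), (row=2, col=4), (row=3, col=1), (row=3, col=3), (row=4, col=2)
  Distance 5: (row=4, col=1), (row=4, col=3)
  Distance 6: (row=4, col=0), (row=4, col=4), (row=5, col=1), (row=5, col=3)
  Distance 7: (row=5, col=4), (row=6, col=1), (row=6, col=3)
  Distance 8: (row=6, col=0), (row=6, col=2), (row=6, col=4)
Total reachable: 30 (grid has 30 open cells total)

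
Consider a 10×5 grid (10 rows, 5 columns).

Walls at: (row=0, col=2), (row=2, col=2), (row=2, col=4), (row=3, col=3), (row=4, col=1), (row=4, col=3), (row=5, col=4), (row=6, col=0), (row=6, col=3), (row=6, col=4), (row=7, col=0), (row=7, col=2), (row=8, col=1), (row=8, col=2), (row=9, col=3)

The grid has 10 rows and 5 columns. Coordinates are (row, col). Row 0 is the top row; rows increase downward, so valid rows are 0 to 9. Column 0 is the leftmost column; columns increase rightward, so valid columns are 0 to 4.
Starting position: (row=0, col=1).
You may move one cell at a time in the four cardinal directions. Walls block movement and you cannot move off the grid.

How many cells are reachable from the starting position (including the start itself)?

BFS flood-fill from (row=0, col=1):
  Distance 0: (row=0, col=1)
  Distance 1: (row=0, col=0), (row=1, col=1)
  Distance 2: (row=1, col=0), (row=1, col=2), (row=2, col=1)
  Distance 3: (row=1, col=3), (row=2, col=0), (row=3, col=1)
  Distance 4: (row=0, col=3), (row=1, col=4), (row=2, col=3), (row=3, col=0), (row=3, col=2)
  Distance 5: (row=0, col=4), (row=4, col=0), (row=4, col=2)
  Distance 6: (row=5, col=0), (row=5, col=2)
  Distance 7: (row=5, col=1), (row=5, col=3), (row=6, col=2)
  Distance 8: (row=6, col=1)
  Distance 9: (row=7, col=1)
Total reachable: 24 (grid has 35 open cells total)

Answer: Reachable cells: 24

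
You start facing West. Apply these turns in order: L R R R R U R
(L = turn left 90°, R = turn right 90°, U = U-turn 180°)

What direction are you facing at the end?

Answer: Final heading: East

Derivation:
Start: West
  L (left (90° counter-clockwise)) -> South
  R (right (90° clockwise)) -> West
  R (right (90° clockwise)) -> North
  R (right (90° clockwise)) -> East
  R (right (90° clockwise)) -> South
  U (U-turn (180°)) -> North
  R (right (90° clockwise)) -> East
Final: East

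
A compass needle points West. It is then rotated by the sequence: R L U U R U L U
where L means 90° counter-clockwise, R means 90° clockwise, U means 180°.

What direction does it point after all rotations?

Start: West
  R (right (90° clockwise)) -> North
  L (left (90° counter-clockwise)) -> West
  U (U-turn (180°)) -> East
  U (U-turn (180°)) -> West
  R (right (90° clockwise)) -> North
  U (U-turn (180°)) -> South
  L (left (90° counter-clockwise)) -> East
  U (U-turn (180°)) -> West
Final: West

Answer: Final heading: West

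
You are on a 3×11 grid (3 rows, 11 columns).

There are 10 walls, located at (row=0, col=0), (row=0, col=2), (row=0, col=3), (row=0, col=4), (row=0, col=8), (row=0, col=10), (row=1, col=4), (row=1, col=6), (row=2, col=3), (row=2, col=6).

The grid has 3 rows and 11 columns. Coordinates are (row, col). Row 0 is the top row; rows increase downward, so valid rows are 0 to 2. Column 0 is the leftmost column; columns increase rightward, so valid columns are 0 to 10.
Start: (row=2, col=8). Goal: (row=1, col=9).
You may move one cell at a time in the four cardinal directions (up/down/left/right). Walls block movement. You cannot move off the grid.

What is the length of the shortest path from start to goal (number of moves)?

BFS from (row=2, col=8) until reaching (row=1, col=9):
  Distance 0: (row=2, col=8)
  Distance 1: (row=1, col=8), (row=2, col=7), (row=2, col=9)
  Distance 2: (row=1, col=7), (row=1, col=9), (row=2, col=10)  <- goal reached here
One shortest path (2 moves): (row=2, col=8) -> (row=2, col=9) -> (row=1, col=9)

Answer: Shortest path length: 2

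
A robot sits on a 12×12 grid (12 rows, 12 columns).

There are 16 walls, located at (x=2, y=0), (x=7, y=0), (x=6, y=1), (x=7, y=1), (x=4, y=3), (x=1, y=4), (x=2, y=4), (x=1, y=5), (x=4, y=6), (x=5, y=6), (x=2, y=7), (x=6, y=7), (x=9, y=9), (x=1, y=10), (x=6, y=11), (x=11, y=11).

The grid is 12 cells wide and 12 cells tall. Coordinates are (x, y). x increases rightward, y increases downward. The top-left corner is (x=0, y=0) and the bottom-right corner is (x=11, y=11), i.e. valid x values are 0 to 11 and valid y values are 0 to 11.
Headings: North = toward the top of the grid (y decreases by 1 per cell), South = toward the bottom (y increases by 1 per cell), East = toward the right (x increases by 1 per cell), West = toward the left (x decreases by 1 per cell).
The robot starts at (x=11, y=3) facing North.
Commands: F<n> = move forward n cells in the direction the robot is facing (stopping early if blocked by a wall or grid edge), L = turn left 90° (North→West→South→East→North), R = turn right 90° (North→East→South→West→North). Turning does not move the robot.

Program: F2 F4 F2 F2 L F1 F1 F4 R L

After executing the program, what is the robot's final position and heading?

Start: (x=11, y=3), facing North
  F2: move forward 2, now at (x=11, y=1)
  F4: move forward 1/4 (blocked), now at (x=11, y=0)
  F2: move forward 0/2 (blocked), now at (x=11, y=0)
  F2: move forward 0/2 (blocked), now at (x=11, y=0)
  L: turn left, now facing West
  F1: move forward 1, now at (x=10, y=0)
  F1: move forward 1, now at (x=9, y=0)
  F4: move forward 1/4 (blocked), now at (x=8, y=0)
  R: turn right, now facing North
  L: turn left, now facing West
Final: (x=8, y=0), facing West

Answer: Final position: (x=8, y=0), facing West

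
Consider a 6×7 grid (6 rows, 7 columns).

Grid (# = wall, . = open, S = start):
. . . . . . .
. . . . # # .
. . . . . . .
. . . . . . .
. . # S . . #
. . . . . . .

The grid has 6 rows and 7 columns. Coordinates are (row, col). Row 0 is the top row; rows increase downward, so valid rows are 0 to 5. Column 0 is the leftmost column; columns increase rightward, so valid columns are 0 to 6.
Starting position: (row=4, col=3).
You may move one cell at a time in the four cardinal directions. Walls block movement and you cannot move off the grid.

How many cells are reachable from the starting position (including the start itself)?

Answer: Reachable cells: 38

Derivation:
BFS flood-fill from (row=4, col=3):
  Distance 0: (row=4, col=3)
  Distance 1: (row=3, col=3), (row=4, col=4), (row=5, col=3)
  Distance 2: (row=2, col=3), (row=3, col=2), (row=3, col=4), (row=4, col=5), (row=5, col=2), (row=5, col=4)
  Distance 3: (row=1, col=3), (row=2, col=2), (row=2, col=4), (row=3, col=1), (row=3, col=5), (row=5, col=1), (row=5, col=5)
  Distance 4: (row=0, col=3), (row=1, col=2), (row=2, col=1), (row=2, col=5), (row=3, col=0), (row=3, col=6), (row=4, col=1), (row=5, col=0), (row=5, col=6)
  Distance 5: (row=0, col=2), (row=0, col=4), (row=1, col=1), (row=2, col=0), (row=2, col=6), (row=4, col=0)
  Distance 6: (row=0, col=1), (row=0, col=5), (row=1, col=0), (row=1, col=6)
  Distance 7: (row=0, col=0), (row=0, col=6)
Total reachable: 38 (grid has 38 open cells total)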